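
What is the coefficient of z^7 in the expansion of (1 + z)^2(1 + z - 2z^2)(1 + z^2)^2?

(1 + z)^2 has coefficients 1,2,1 for degrees 0…2.
(1 + z - 2z^2) has coefficients 1,1,-2,0,0,0,0,0 for degrees 0…7.
Finally multiplying by (1 + z^2)^2, the product of all factors after the first has coefficients 1,1,0,2,-3,1,-2,0 for degrees 0…7.
[z^7] = 1·0 + 2·(-2) + 1·1 = -3.

-3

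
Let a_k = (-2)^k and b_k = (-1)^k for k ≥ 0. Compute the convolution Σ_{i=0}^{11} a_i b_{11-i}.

-4095

The convolution is the x^11 coefficient of A(x)B(x).
Σ = 1·(-1) − 2·1 + 4·(-1) − 8·1 + 16·(-1) − 32·1 + 64·(-1) − 128·1 + 256·(-1) − 512·1 + 1024·(-1) − 2048·1 = -4095.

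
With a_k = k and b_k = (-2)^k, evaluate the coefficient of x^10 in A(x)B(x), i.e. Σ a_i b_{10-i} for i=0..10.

Write out a_i and b_{10-i} for i = 0,…,10 and sum the products.
Σ = 0·1024 + 1·(-512) + 2·256 + 3·(-128) + 4·64 + 5·(-32) + 6·16 + 7·(-8) + 8·4 + 9·(-2) + 10·1 = -224.

-224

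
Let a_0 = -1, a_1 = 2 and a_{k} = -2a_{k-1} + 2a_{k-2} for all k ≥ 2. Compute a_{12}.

-136384

The ordinary generating function has denominator 1 + 2q - 2q^2.
Iterating the recurrence: a_0,…,a_{12} = -1, 2, -6, 16, -44, 120, -328, 896, -2448, 6688, -18272, 49920, -136384.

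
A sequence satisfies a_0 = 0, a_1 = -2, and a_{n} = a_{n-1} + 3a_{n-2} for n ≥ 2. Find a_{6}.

The ordinary generating function has denominator 1 - t - 3t^2.
Iterating the recurrence: a_0,…,a_{6} = 0, -2, -2, -8, -14, -38, -80.

-80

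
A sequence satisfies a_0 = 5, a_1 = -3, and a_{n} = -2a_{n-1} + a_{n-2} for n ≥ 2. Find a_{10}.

The ordinary generating function has denominator 1 + 2z - z^2.
Iterating the recurrence: a_0,…,a_{10} = 5, -3, 11, -25, 61, -147, 355, -857, 2069, -4995, 12059.

12059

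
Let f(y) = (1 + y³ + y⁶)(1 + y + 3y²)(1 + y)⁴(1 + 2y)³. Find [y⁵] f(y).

(1 + y³ + y⁶) has coefficients 1,0,0,1,0,0 for degrees 0…5.
(1 + y + 3y²) has coefficients 1,1,3,0,0,0 for degrees 0…5.
Multiplying by (1 + y)⁴ gives running coefficients 1,5,13,22,23,13 for degrees 0…5.
Finally multiplying by (1 + 2y)³, the product of all factors after the first has coefficients 1,11,55,168,351,519 for degrees 0…5.
[y⁵] = 1·519 + 1·55 = 574.

574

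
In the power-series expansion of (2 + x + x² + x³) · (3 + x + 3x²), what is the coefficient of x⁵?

3

(2 + x + x² + x³) has coefficients 2,1,1,1 for degrees 0…3.
(3 + x + 3x²) has coefficients 3,1,3,0,0,0 for degrees 0…5.
[x⁵] = 2·0 + 1·0 + 1·0 + 1·3 = 3.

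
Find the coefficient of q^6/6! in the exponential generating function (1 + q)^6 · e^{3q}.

173007

The EGF product rule gives c_6 = Σ_{k_1+k_2=6} C(6; k_1,k_2) · ∏ g_i(k_i), where (1+q)^6 gives the falling factorial (6)_k; e^{3q} gives (3)^k.
g_1(k) for k = 0…6: 1, 6, 30, 120, 360, 720, 720.
g_2(k) for k = 0…6: 1, 3, 9, 27, 81, 243, 729.
c_6 = Σ_k C(6,k)·g_1(k)·g_2(6−k) = 1·1·729 + 6·6·243 + 15·30·81 + 20·120·27 + 15·360·9 + 6·720·3 + 1·720·1 = 729 + 8748 + 36450 + 64800 + 48600 + 12960 + 720 = 173007.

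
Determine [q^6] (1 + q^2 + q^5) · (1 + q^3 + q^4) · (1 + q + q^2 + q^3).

(1 + q^2 + q^5) has coefficients 1,0,1,0,0,1 for degrees 0…5.
(1 + q^3 + q^4) has coefficients 1,0,0,1,1,0,0 for degrees 0…6.
Finally multiplying by (1 + q + q^2 + q^3), the product of all factors after the first has coefficients 1,1,1,2,2,2,2 for degrees 0…6.
[q^6] = 1·2 + 1·2 + 1·1 = 5.

5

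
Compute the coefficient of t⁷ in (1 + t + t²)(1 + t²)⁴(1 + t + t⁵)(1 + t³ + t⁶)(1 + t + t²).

85

(1 + t + t²) has coefficients 1,1,1 for degrees 0…2.
(1 + t²)⁴ has coefficients 1,0,4,0,6,0,4,0 for degrees 0…7.
Multiplying by (1 + t + t⁵) gives running coefficients 1,1,4,4,6,7,4,8 for degrees 0…7.
Multiplying by (1 + t³ + t⁶) gives running coefficients 1,1,4,5,7,11,9,15 for degrees 0…7.
Finally multiplying by (1 + t + t²), the product of all factors after the first has coefficients 1,2,6,10,16,23,27,35 for degrees 0…7.
[t⁷] = 1·35 + 1·27 + 1·23 = 85.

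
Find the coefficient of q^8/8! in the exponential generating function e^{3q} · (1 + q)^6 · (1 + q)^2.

The EGF product rule gives c_8 = Σ_{k_1+k_2+k_3=8} C(8; k_1,k_2,k_3) · ∏ g_i(k_i), where e^{3q} gives (3)^k; (1+q)^6 gives the falling factorial (6)_k; (1+q)^2 gives the falling factorial (2)_k.
g_1(k) for k = 0…8: 1, 3, 9, 27, 81, 243, 729, 2187, 6561.
g_2(k) for k = 0…8: 1, 6, 30, 120, 360, 720, 720, 0, 0.
g_3(k) for k = 0…8: 1, 2, 2, 0, 0, 0, 0, 0, 0.
First combine the last two factors: h(k) = Σ_j C(k,j)·g_2(j)·g_3(k−j) for k = 0…8: 1, 8, 56, 336, 1680, 6720, 20160, 40320, 40320.
c_8 = Σ_k C(8,k)·g_1(k)·h(8−k) = 1·1·40320 + 8·3·40320 + 28·9·20160 + 56·27·6720 + 70·81·1680 + 56·243·336 + 28·729·56 + 8·2187·8 + 1·6561·1 = 40320 + 967680 + 5080320 + 10160640 + 9525600 + 4572288 + 1143072 + 139968 + 6561 = 31636449.

31636449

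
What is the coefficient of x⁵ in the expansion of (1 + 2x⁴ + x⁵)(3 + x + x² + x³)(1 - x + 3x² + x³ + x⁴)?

(1 + 2x⁴ + x⁵) has coefficients 1,0,0,0,2,1 for degrees 0…5.
(3 + x + x² + x³) has coefficients 3,1,1,1,0,0 for degrees 0…5.
Finally multiplying by (1 - x + 3x² + x³ + x⁴), the product of all factors after the first has coefficients 3,-2,9,6,6,5 for degrees 0…5.
[x⁵] = 1·5 + 2·(-2) + 1·3 = 4.

4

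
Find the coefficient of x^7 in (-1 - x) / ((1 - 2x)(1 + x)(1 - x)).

-255

Partial fractions give a closed form: a_n = (-2)·2^n + (1)·1^n.
At n = 7: a_7 = -255.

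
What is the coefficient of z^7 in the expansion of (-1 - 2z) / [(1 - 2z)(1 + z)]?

-171

Partial fractions give a closed form: a_n = (-4/3)·2^n + (1/3)·(-1)^n.
At n = 7: a_7 = -171.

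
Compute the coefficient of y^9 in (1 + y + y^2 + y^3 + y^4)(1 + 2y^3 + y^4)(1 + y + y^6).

4

(1 + y + y^2 + y^3 + y^4) has coefficients 1,1,1,1,1 for degrees 0…4.
(1 + 2y^3 + y^4) has coefficients 1,0,0,2,1,0,0,0,0,0 for degrees 0…9.
Finally multiplying by (1 + y + y^6), the product of all factors after the first has coefficients 1,1,0,2,3,1,1,0,0,2 for degrees 0…9.
[y^9] = 1·2 + 1·0 + 1·0 + 1·1 + 1·1 = 4.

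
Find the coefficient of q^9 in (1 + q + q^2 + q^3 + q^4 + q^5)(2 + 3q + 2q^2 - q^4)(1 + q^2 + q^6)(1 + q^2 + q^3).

31

(1 + q + q^2 + q^3 + q^4 + q^5) has coefficients 1,1,1,1,1,1 for degrees 0…5.
(2 + 3q + 2q^2 - q^4) has coefficients 2,3,2,0,-1,0,0,0,0,0 for degrees 0…9.
Multiplying by (1 + q^2 + q^6) gives running coefficients 2,3,4,3,1,0,1,3,2,0 for degrees 0…9.
Finally multiplying by (1 + q^2 + q^3), the product of all factors after the first has coefficients 2,3,6,8,8,7,5,4,3,4 for degrees 0…9.
[q^9] = 1·4 + 1·3 + 1·4 + 1·5 + 1·7 + 1·8 = 31.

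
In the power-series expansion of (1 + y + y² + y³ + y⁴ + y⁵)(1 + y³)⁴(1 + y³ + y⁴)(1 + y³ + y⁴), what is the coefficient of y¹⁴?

85

(1 + y + y² + y³ + y⁴ + y⁵) has coefficients 1,1,1,1,1,1 for degrees 0…5.
(1 + y³)⁴ has coefficients 1,0,0,4,0,0,6,0,0,4,0,0,1,0,0 for degrees 0…14.
Multiplying by (1 + y³ + y⁴) gives running coefficients 1,0,0,5,1,0,10,4,0,10,6,0,5,4,0 for degrees 0…14.
Finally multiplying by (1 + y³ + y⁴), the product of all factors after the first has coefficients 1,0,0,6,2,0,15,10,1,20,20,4,15,20,6 for degrees 0…14.
[y¹⁴] = 1·6 + 1·20 + 1·15 + 1·4 + 1·20 + 1·20 = 85.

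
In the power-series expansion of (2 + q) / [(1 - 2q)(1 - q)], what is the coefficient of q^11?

10237

Partial fractions give a closed form: a_n = (5)·2^n + (-3)·1^n.
At n = 11: a_11 = 10237.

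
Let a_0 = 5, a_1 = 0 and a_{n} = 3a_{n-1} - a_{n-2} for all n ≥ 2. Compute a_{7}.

The ordinary generating function has denominator 1 - 3z + z^2.
Iterating the recurrence: a_0,…,a_{7} = 5, 0, -5, -15, -40, -105, -275, -720.

-720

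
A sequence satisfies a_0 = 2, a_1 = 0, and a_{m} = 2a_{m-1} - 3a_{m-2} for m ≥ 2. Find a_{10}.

-438

The ordinary generating function has denominator 1 - 2t + 3t^2.
Iterating the recurrence: a_0,…,a_{10} = 2, 0, -6, -12, -6, 24, 66, 60, -78, -336, -438.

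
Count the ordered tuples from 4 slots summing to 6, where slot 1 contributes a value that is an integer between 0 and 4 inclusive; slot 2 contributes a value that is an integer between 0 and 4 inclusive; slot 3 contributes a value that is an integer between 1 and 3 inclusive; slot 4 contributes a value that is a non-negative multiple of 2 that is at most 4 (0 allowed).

The generating function for the choices is (1 + x + x² + x³ + x⁴)·(1 + x + x² + x³ + x⁴)·(x + x² + x³)·(1 + x² + x⁴); the count is [x⁶].
(1 + x + x² + x³ + x⁴) has coefficients 1,1,1,1,1 for degrees 0…4.
(1 + x + x² + x³ + x⁴) has coefficients 1,1,1,1,1,0,0 for degrees 0…6.
Multiplying by (x + x² + x³) gives running coefficients 0,1,2,3,3,3,2 for degrees 0…6.
Finally multiplying by (1 + x² + x⁴), the product of all factors after the first has coefficients 0,1,2,4,5,7,7 for degrees 0…6.
[x⁶] = 1·7 + 1·7 + 1·5 + 1·4 + 1·2 = 25.

25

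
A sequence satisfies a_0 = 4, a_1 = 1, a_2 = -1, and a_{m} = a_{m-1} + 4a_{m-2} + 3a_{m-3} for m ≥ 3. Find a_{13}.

242810

The ordinary generating function has denominator 1 - x - 4x^2 - 3x^3.
Iterating the recurrence: a_0,…,a_{13} = 4, 1, -1, 15, 14, 71, 172, 498, 1399, 3907, 10997, 30822, 86531, 242810.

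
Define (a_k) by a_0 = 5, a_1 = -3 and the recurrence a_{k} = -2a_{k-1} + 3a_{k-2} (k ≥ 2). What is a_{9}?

-39363

The ordinary generating function has denominator 1 + 2t - 3t^2.
Iterating the recurrence: a_0,…,a_{9} = 5, -3, 21, -51, 165, -483, 1461, -4371, 13125, -39363.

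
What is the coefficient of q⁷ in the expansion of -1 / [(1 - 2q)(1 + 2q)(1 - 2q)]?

-512

The denominator gives the recurrence a_n = 2a_(n−1) + 4a_(n−2) − 8a_(n−3) for n ≥ 3; the numerator fixes a_0 = -1, a_1 = -2, a_2 = -8.
Iterating: -1, -2, -8, -16, -48, -96, -256, -512, so a_7 = -512.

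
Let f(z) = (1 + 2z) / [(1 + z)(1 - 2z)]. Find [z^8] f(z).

341

Partial fractions give a closed form: a_n = (-1/3)·(-1)^n + (4/3)·2^n.
At n = 8: a_8 = 341.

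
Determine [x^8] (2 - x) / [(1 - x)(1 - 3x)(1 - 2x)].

The denominator gives the recurrence a_n = 6a_(n−1) − 11a_(n−2) + 6a_(n−3) for n ≥ 3; the numerator fixes a_0 = 2, a_1 = 11, a_2 = 44.
Iterating: 2, 11, 44, 155, 512, 1631, 5084, 15635, 47672, so a_8 = 47672.

47672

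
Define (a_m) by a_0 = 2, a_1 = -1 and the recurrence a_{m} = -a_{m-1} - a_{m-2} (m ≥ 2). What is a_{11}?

-1

The ordinary generating function has denominator 1 + z + z^2.
Iterating the recurrence: a_0,…,a_{11} = 2, -1, -1, 2, -1, -1, 2, -1, -1, 2, -1, -1.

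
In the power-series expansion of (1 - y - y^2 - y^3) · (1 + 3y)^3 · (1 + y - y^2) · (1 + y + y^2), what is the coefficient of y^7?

-98

(1 - y - y^2 - y^3) has coefficients 1,-1,-1,-1 for degrees 0…3.
(1 + 3y)^3 has coefficients 1,9,27,27,0,0,0,0 for degrees 0…7.
Multiplying by (1 + y - y^2) gives running coefficients 1,10,35,45,0,-27,0,0 for degrees 0…7.
Finally multiplying by (1 + y + y^2), the product of all factors after the first has coefficients 1,11,46,90,80,18,-27,-27 for degrees 0…7.
[y^7] = 1·(-27) − 1·(-27) − 1·18 − 1·80 = -98.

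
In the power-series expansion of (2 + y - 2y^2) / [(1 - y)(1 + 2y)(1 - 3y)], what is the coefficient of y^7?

4121

Partial fractions give a closed form: a_n = (-1/6)·1^n + (4/15)·(-2)^n + (19/10)·3^n.
At n = 7: a_7 = 4121.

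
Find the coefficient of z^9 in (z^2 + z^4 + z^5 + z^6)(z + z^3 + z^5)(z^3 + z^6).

2

(z^2 + z^4 + z^5 + z^6) has coefficients 0,0,1,0,1,1,1 for degrees 0…6.
(z + z^3 + z^5) has coefficients 0,1,0,1,0,1,0,0,0,0 for degrees 0…9.
Finally multiplying by (z^3 + z^6), the product of all factors after the first has coefficients 0,0,0,0,1,0,1,1,1,1 for degrees 0…9.
[z^9] = 1·1 + 1·0 + 1·1 + 1·0 = 2.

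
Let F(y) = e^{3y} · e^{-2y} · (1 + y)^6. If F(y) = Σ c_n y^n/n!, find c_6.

13327

The EGF product rule gives c_6 = Σ_{k_1+k_2+k_3=6} C(6; k_1,k_2,k_3) · ∏ g_i(k_i), where e^{3y} gives (3)^k; e^{-2y} gives (-2)^k; (1+y)^6 gives the falling factorial (6)_k.
g_1(k) for k = 0…6: 1, 3, 9, 27, 81, 243, 729.
g_2(k) for k = 0…6: 1, -2, 4, -8, 16, -32, 64.
g_3(k) for k = 0…6: 1, 6, 30, 120, 360, 720, 720.
First combine the last two factors: h(k) = Σ_j C(k,j)·g_2(j)·g_3(k−j) for k = 0…6: 1, 4, 10, 4, -56, -32, 592.
c_6 = Σ_k C(6,k)·g_1(k)·h(6−k) = 1·1·592 + 6·3·(-32) + 15·9·(-56) + 20·27·4 + 15·81·10 + 6·243·4 + 1·729·1 = 592 − 576 − 7560 + 2160 + 12150 + 5832 + 729 = 13327.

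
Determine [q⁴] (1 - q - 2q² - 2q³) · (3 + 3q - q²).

-4

(1 - q - 2q² - 2q³) has coefficients 1,-1,-2,-2 for degrees 0…3.
(3 + 3q - q²) has coefficients 3,3,-1,0,0 for degrees 0…4.
[q⁴] = 1·0 − 1·0 − 2·(-1) − 2·3 = -4.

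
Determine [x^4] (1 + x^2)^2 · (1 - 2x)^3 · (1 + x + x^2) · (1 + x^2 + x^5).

(1 + x^2)^2 has coefficients 1,0,2,0,1 for degrees 0…4.
(1 - 2x)^3 has coefficients 1,-6,12,-8,0 for degrees 0…4.
Multiplying by (1 + x + x^2) gives running coefficients 1,-5,7,-2,4 for degrees 0…4.
Finally multiplying by (1 + x^2 + x^5), the product of all factors after the first has coefficients 1,-5,8,-7,11 for degrees 0…4.
[x^4] = 1·11 + 2·8 + 1·1 = 28.

28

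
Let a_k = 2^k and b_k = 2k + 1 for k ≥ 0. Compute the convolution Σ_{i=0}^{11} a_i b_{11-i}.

12261

Write out a_i and b_{11-i} for i = 0,…,11 and sum the products.
Σ = 1·23 + 2·21 + 4·19 + 8·17 + 16·15 + 32·13 + 64·11 + 128·9 + 256·7 + 512·5 + 1024·3 + 2048·1 = 12261.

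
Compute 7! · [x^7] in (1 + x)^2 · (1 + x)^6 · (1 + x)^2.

604800

The EGF product rule gives c_7 = Σ_{k_1+k_2+k_3=7} C(7; k_1,k_2,k_3) · ∏ g_i(k_i), where (1+x)^2 gives the falling factorial (2)_k; (1+x)^6 gives the falling factorial (6)_k; (1+x)^2 gives the falling factorial (2)_k.
g_1(k) for k = 0…7: 1, 2, 2, 0, 0, 0, 0, 0.
g_2(k) for k = 0…7: 1, 6, 30, 120, 360, 720, 720, 0.
g_3(k) for k = 0…7: 1, 2, 2, 0, 0, 0, 0, 0.
First combine the last two factors: h(k) = Σ_j C(k,j)·g_2(j)·g_3(k−j) for k = 0…7: 1, 8, 56, 336, 1680, 6720, 20160, 40320.
c_7 = Σ_k C(7,k)·g_1(k)·h(7−k) = 1·1·40320 + 7·2·20160 + 21·2·6720 = 40320 + 282240 + 282240 = 604800.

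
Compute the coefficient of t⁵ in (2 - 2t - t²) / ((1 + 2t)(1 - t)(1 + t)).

-116

The denominator gives the recurrence a_n = −2a_(n−1) + a_(n−2) + 2a_(n−3) for n ≥ 3; the numerator fixes a_0 = 2, a_1 = -6, a_2 = 13.
Iterating: 2, -6, 13, -28, 57, -116, so a_5 = -116.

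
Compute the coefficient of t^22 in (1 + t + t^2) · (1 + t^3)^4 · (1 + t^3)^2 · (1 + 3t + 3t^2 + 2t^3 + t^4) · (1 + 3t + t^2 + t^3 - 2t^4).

-15

(1 + t + t^2) has coefficients 1,1,1 for degrees 0…2.
(1 + t^3)^4 has coefficients 1,0,0,4,0,0,6,0,0,4,0,0,1,0,0,0,0,0,0,0,0,0,0 for degrees 0…22.
Multiplying by (1 + t^3)^2 gives running coefficients 1,0,0,6,0,0,15,0,0,20,0,0,15,0,0,6,0,0,1,0,0,0,0 for degrees 0…22.
Multiplying by (1 + 3t + 3t^2 + 2t^3 + t^4) gives running coefficients 1,3,3,8,19,18,27,51,45,50,75,60,55,65,45,36,33,18,13,9,3,2,1 for degrees 0…22.
Finally multiplying by (1 + 3t + t^2 + t^3 - 2t^4), the product of all factors after the first has coefficients 1,6,13,21,47,80,102,153,205,227,267,278,270,265,205,171,141,68,46,27,-5,-3,-7 for degrees 0…22.
[t^22] = 1·(-7) + 1·(-3) + 1·(-5) = -15.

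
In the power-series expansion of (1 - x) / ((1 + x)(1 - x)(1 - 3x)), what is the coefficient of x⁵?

182

The denominator gives the recurrence a_n = 3a_(n−1) + a_(n−2) − 3a_(n−3) for n ≥ 3; the numerator fixes a_0 = 1, a_1 = 2, a_2 = 7.
Iterating: 1, 2, 7, 20, 61, 182, so a_5 = 182.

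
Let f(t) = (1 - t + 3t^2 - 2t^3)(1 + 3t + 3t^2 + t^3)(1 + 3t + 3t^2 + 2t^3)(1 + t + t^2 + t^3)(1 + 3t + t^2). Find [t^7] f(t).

379

(1 - t + 3t^2 - 2t^3) has coefficients 1,-1,3,-2 for degrees 0…3.
(1 + 3t + 3t^2 + t^3) has coefficients 1,3,3,1,0,0,0,0 for degrees 0…7.
Multiplying by (1 + 3t + 3t^2 + 2t^3) gives running coefficients 1,6,15,21,18,9,2,0 for degrees 0…7.
Multiplying by (1 + t + t^2 + t^3) gives running coefficients 1,7,22,43,60,63,50,29 for degrees 0…7.
Finally multiplying by (1 + 3t + t^2), the product of all factors after the first has coefficients 1,10,44,116,211,286,299,242 for degrees 0…7.
[t^7] = 1·242 − 1·299 + 3·286 − 2·211 = 379.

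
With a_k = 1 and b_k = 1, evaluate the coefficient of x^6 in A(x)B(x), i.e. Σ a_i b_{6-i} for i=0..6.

7

The convolution is the x^6 coefficient of A(x)B(x).
Σ = 1·1 + 1·1 + 1·1 + 1·1 + 1·1 + 1·1 + 1·1 = 7.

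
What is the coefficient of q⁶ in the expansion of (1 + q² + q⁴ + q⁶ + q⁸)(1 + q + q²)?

(1 + q² + q⁴ + q⁶ + q⁸) has coefficients 1,0,1,0,1,0,1 for degrees 0…6.
(1 + q + q²) has coefficients 1,1,1,0,0,0,0 for degrees 0…6.
[q⁶] = 1·0 + 1·0 + 1·1 + 1·1 = 2.

2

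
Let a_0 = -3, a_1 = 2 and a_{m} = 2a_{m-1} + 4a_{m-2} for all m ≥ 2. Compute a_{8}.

-4608

The ordinary generating function has denominator 1 - 2q - 4q^2.
Iterating the recurrence: a_0,…,a_{8} = -3, 2, -8, -8, -48, -128, -448, -1408, -4608.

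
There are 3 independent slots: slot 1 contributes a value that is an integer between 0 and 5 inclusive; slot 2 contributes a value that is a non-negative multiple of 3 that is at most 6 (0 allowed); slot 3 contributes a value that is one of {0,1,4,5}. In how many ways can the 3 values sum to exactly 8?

The generating function for the choices is (1 + y + y^2 + y^3 + y^4 + y^5)·(1 + y^3 + y^6)·(1 + y + y^4 + y^5); the count is [y^8].
(1 + y + y^2 + y^3 + y^4 + y^5) has coefficients 1,1,1,1,1,1 for degrees 0…5.
(1 + y^3 + y^6) has coefficients 1,0,0,1,0,0,1,0,0 for degrees 0…8.
Finally multiplying by (1 + y + y^4 + y^5), the product of all factors after the first has coefficients 1,1,0,1,2,1,1,2,1 for degrees 0…8.
[y^8] = 1·1 + 1·2 + 1·1 + 1·1 + 1·2 + 1·1 = 8.

8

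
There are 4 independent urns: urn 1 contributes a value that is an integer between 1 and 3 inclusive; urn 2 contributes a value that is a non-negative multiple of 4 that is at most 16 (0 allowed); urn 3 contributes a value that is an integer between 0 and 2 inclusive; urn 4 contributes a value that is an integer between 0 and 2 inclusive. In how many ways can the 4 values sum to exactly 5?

The generating function for the choices is (x + x^2 + x^3)·(1 + x^4 + x^8 + x^12 + x^16)·(1 + x + x^2)·(1 + x + x^2); the count is [x^5].
(x + x^2 + x^3) has coefficients 0,1,1,1 for degrees 0…3.
(1 + x^4 + x^8 + x^12 + x^16) has coefficients 1,0,0,0,1,0 for degrees 0…5.
Multiplying by (1 + x + x^2) gives running coefficients 1,1,1,0,1,1 for degrees 0…5.
Finally multiplying by (1 + x + x^2), the product of all factors after the first has coefficients 1,2,3,2,2,2 for degrees 0…5.
[x^5] = 1·2 + 1·2 + 1·3 = 7.

7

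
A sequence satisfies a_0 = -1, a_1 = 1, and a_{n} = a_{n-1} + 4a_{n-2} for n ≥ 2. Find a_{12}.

The ordinary generating function has denominator 1 - z - 4z^2.
Iterating the recurrence: a_0,…,a_{12} = -1, 1, -3, 1, -11, -7, -51, -79, -283, -599, -1731, -4127, -11051.

-11051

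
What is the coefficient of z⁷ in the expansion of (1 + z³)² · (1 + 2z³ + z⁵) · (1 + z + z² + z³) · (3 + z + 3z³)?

40

(1 + z³)² has coefficients 1,0,0,2,0,0,1 for degrees 0…6.
(1 + 2z³ + z⁵) has coefficients 1,0,0,2,0,1,0,0 for degrees 0…7.
Multiplying by (1 + z + z² + z³) gives running coefficients 1,1,1,3,2,3,3,1 for degrees 0…7.
Finally multiplying by (3 + z + 3z³), the product of all factors after the first has coefficients 3,4,4,13,12,14,21,12 for degrees 0…7.
[z⁷] = 1·12 + 2·12 + 1·4 = 40.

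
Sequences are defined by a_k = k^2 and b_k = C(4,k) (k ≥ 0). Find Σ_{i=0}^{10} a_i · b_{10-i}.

1040

Write out a_i and b_{10-i} for i = 0,…,10 and sum the products.
Σ = 0·0 + 1·0 + 4·0 + 9·0 + 16·0 + 25·0 + 36·1 + 49·4 + 64·6 + 81·4 + 100·1 = 1040.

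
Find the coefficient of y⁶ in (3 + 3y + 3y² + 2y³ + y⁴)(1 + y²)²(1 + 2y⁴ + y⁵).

26

(3 + 3y + 3y² + 2y³ + y⁴) has coefficients 3,3,3,2,1 for degrees 0…4.
(1 + y²)² has coefficients 1,0,2,0,1,0,0 for degrees 0…6.
Finally multiplying by (1 + 2y⁴ + y⁵), the product of all factors after the first has coefficients 1,0,2,0,3,1,4 for degrees 0…6.
[y⁶] = 3·4 + 3·1 + 3·3 + 2·0 + 1·2 = 26.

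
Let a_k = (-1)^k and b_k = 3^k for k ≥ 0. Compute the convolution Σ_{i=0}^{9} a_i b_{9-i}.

This is [x^9] in the product of the two ordinary generating functions.
Σ = 1·19683 − 1·6561 + 1·2187 − 1·729 + 1·243 − 1·81 + 1·27 − 1·9 + 1·3 − 1·1 = 14762.

14762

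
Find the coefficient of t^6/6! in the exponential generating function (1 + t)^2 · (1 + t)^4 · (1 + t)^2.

20160

The EGF product rule gives c_6 = Σ_{k_1+k_2+k_3=6} C(6; k_1,k_2,k_3) · ∏ g_i(k_i), where (1+t)^2 gives the falling factorial (2)_k; (1+t)^4 gives the falling factorial (4)_k; (1+t)^2 gives the falling factorial (2)_k.
g_1(k) for k = 0…6: 1, 2, 2, 0, 0, 0, 0.
g_2(k) for k = 0…6: 1, 4, 12, 24, 24, 0, 0.
g_3(k) for k = 0…6: 1, 2, 2, 0, 0, 0, 0.
First combine the last two factors: h(k) = Σ_j C(k,j)·g_2(j)·g_3(k−j) for k = 0…6: 1, 6, 30, 120, 360, 720, 720.
c_6 = Σ_k C(6,k)·g_1(k)·h(6−k) = 1·1·720 + 6·2·720 + 15·2·360 = 720 + 8640 + 10800 = 20160.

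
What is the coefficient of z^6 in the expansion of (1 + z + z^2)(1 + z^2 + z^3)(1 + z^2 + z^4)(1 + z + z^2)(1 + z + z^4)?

30

(1 + z + z^2) has coefficients 1,1,1 for degrees 0…2.
(1 + z^2 + z^3) has coefficients 1,0,1,1,0,0,0 for degrees 0…6.
Multiplying by (1 + z^2 + z^4) gives running coefficients 1,0,2,1,2,1,1 for degrees 0…6.
Multiplying by (1 + z + z^2) gives running coefficients 1,1,3,3,5,4,4 for degrees 0…6.
Finally multiplying by (1 + z + z^4), the product of all factors after the first has coefficients 1,2,4,6,9,10,11 for degrees 0…6.
[z^6] = 1·11 + 1·10 + 1·9 = 30.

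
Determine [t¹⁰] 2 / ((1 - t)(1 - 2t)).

Partial fractions give a closed form: a_n = (-2)·1^n + (4)·2^n.
At n = 10: a_10 = 4094.

4094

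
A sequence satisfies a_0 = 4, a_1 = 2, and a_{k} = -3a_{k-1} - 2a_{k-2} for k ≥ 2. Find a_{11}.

12278

The ordinary generating function has denominator 1 + 3y + 2y^2.
Iterating the recurrence: a_0,…,a_{11} = 4, 2, -14, 38, -86, 182, -374, 758, -1526, 3062, -6134, 12278.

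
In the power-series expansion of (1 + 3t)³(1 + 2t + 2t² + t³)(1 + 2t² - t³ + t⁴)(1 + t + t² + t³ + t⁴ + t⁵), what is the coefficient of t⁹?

943

(1 + 3t)³ has coefficients 1,9,27,27 for degrees 0…3.
(1 + 2t + 2t² + t³) has coefficients 1,2,2,1,0,0,0,0,0,0 for degrees 0…9.
Multiplying by (1 + 2t² - t³ + t⁴) gives running coefficients 1,2,4,4,3,2,1,1,0,0 for degrees 0…9.
Finally multiplying by (1 + t + t² + t³ + t⁴ + t⁵), the product of all factors after the first has coefficients 1,3,7,11,14,16,16,15,11,7 for degrees 0…9.
[t⁹] = 1·7 + 9·11 + 27·15 + 27·16 = 943.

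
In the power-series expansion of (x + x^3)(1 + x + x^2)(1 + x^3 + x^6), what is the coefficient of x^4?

2

(x + x^3) has coefficients 0,1,0,1 for degrees 0…3.
(1 + x + x^2) has coefficients 1,1,1,0,0 for degrees 0…4.
Finally multiplying by (1 + x^3 + x^6), the product of all factors after the first has coefficients 1,1,1,1,1 for degrees 0…4.
[x^4] = 1·1 + 1·1 = 2.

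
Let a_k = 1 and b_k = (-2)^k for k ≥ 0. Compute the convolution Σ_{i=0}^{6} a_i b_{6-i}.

43

Write out a_i and b_{6-i} for i = 0,…,6 and sum the products.
Σ = 1·64 + 1·(-32) + 1·16 + 1·(-8) + 1·4 + 1·(-2) + 1·1 = 43.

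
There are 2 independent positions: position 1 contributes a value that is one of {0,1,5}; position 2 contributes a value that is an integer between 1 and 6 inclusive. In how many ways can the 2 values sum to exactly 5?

The generating function for the choices is (1 + x + x^5)·(x + x^2 + x^3 + x^4 + x^5 + x^6); the count is [x^5].
(1 + x + x^5) has coefficients 1,1,0,0,0,1 for degrees 0…5.
(x + x^2 + x^3 + x^4 + x^5 + x^6) has coefficients 0,1,1,1,1,1 for degrees 0…5.
[x^5] = 1·1 + 1·1 + 1·0 = 2.

2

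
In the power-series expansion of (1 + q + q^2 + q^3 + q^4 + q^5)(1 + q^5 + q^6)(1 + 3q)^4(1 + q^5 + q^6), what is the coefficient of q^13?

(1 + q + q^2 + q^3 + q^4 + q^5) has coefficients 1,1,1,1,1,1 for degrees 0…5.
(1 + q^5 + q^6) has coefficients 1,0,0,0,0,1,1,0,0,0,0,0,0,0 for degrees 0…13.
Multiplying by (1 + 3q)^4 gives running coefficients 1,12,54,108,81,1,13,66,162,189,81,0,0,0 for degrees 0…13.
Finally multiplying by (1 + q^5 + q^6), the product of all factors after the first has coefficients 1,12,54,108,81,2,26,132,324,378,163,14,79,228 for degrees 0…13.
[q^13] = 1·228 + 1·79 + 1·14 + 1·163 + 1·378 + 1·324 = 1186.

1186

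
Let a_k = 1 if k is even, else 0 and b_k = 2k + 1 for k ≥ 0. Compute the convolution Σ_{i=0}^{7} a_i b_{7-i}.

36

Write out a_i and b_{7-i} for i = 0,…,7 and sum the products.
Σ = 1·15 + 0·13 + 1·11 + 0·9 + 1·7 + 0·5 + 1·3 + 0·1 = 36.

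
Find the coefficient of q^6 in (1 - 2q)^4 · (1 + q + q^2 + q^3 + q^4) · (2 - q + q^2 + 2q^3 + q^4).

(1 - 2q)^4 has coefficients 1,-8,24,-32,16 for degrees 0…4.
(1 + q + q^2 + q^3 + q^4) has coefficients 1,1,1,1,1,0,0 for degrees 0…6.
Finally multiplying by (2 - q + q^2 + 2q^3 + q^4), the product of all factors after the first has coefficients 2,1,2,4,5,3,4 for degrees 0…6.
[q^6] = 1·4 − 8·3 + 24·5 − 32·4 + 16·2 = 4.

4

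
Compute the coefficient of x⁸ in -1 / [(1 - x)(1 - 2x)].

-511

Partial fractions give a closed form: a_n = (1)·1^n + (-2)·2^n.
At n = 8: a_8 = -511.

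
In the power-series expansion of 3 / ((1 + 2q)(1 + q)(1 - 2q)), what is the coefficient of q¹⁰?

The denominator gives the recurrence a_n = −a_(n−1) + 4a_(n−2) + 4a_(n−3) for n ≥ 3; the numerator fixes a_0 = 3, a_1 = -3, a_2 = 15.
Iterating: 3, -3, 15, -15, 63, -63, 255, -255, 1023, -1023, 4095, so a_10 = 4095.

4095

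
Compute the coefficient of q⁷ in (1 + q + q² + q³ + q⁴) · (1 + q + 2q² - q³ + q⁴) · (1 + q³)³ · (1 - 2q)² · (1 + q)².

9

(1 + q + q² + q³ + q⁴) has coefficients 1,1,1,1,1 for degrees 0…4.
(1 + q + 2q² - q³ + q⁴) has coefficients 1,1,2,-1,1,0,0,0 for degrees 0…7.
Multiplying by (1 + q³)³ gives running coefficients 1,1,2,2,4,6,0,6 for degrees 0…7.
Multiplying by (1 - 2q)² gives running coefficients 1,-3,2,-2,4,-2,-8,30 for degrees 0…7.
Finally multiplying by (1 + q)², the product of all factors after the first has coefficients 1,-1,-3,-1,2,4,-8,12 for degrees 0…7.
[q⁷] = 1·12 + 1·(-8) + 1·4 + 1·2 + 1·(-1) = 9.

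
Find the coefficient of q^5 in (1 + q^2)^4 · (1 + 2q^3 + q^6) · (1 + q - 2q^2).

(1 + q^2)^4 has coefficients 1,0,4,0,6,0 for degrees 0…5.
(1 + 2q^3 + q^6) has coefficients 1,0,0,2,0,0 for degrees 0…5.
Finally multiplying by (1 + q - 2q^2), the product of all factors after the first has coefficients 1,1,-2,2,2,-4 for degrees 0…5.
[q^5] = 1·(-4) + 4·2 + 6·1 = 10.

10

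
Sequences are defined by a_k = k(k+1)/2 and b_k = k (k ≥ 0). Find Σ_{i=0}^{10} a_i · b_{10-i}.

495

Write out a_i and b_{10-i} for i = 0,…,10 and sum the products.
Σ = 0·10 + 1·9 + 3·8 + 6·7 + 10·6 + 15·5 + 21·4 + 28·3 + 36·2 + 45·1 + 55·0 = 495.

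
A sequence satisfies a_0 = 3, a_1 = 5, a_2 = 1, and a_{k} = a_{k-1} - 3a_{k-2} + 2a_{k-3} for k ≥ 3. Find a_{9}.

The ordinary generating function has denominator 1 - y + 3y^2 - 2y^3.
Iterating the recurrence: a_0,…,a_{9} = 3, 5, 1, -8, -1, 25, 12, -65, -51, 168.

168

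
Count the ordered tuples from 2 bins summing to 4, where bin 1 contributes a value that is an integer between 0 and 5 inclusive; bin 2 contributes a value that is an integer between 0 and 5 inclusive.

The generating function for the choices is (1 + z + z^2 + z^3 + z^4 + z^5)·(1 + z + z^2 + z^3 + z^4 + z^5); the count is [z^4].
(1 + z + z^2 + z^3 + z^4 + z^5) has coefficients 1,1,1,1,1 for degrees 0…4.
(1 + z + z^2 + z^3 + z^4 + z^5) has coefficients 1,1,1,1,1 for degrees 0…4.
[z^4] = 1·1 + 1·1 + 1·1 + 1·1 + 1·1 = 5.

5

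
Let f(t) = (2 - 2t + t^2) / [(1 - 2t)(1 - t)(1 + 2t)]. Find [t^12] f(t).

Partial fractions give a closed form: a_n = (5/4)·2^n + (-1/3)·1^n + (13/12)·(-2)^n.
At n = 12: a_12 = 9557.

9557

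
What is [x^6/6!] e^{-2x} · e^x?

1

The EGF product rule gives c_6 = Σ_{k_1+k_2=6} C(6; k_1,k_2) · ∏ g_i(k_i), where e^{-2x} gives (-2)^k; e^x gives (1)^k.
g_1(k) for k = 0…6: 1, -2, 4, -8, 16, -32, 64.
g_2(k) for k = 0…6: 1, 1, 1, 1, 1, 1, 1.
c_6 = Σ_k C(6,k)·g_1(k)·g_2(6−k) = 1·1·1 + 6·(-2)·1 + 15·4·1 + 20·(-8)·1 + 15·16·1 + 6·(-32)·1 + 1·64·1 = 1 − 12 + 60 − 160 + 240 − 192 + 64 = 1.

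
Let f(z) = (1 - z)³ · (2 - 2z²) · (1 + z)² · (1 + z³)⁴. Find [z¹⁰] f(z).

(1 - z)³ has coefficients 1,-3,3,-1 for degrees 0…3.
(2 - 2z²) has coefficients 2,0,-2,0,0,0,0,0,0,0,0 for degrees 0…10.
Multiplying by (1 + z)² gives running coefficients 2,4,0,-4,-2,0,0,0,0,0,0 for degrees 0…10.
Finally multiplying by (1 + z³)⁴, the product of all factors after the first has coefficients 2,4,0,4,14,0,-4,16,0,-16,4 for degrees 0…10.
[z¹⁰] = 1·4 − 3·(-16) + 3·0 − 1·16 = 36.

36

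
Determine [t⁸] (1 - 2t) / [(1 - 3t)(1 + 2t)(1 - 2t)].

The denominator gives the recurrence a_n = 3a_(n−1) + 4a_(n−2) − 12a_(n−3) for n ≥ 3; the numerator fixes a_0 = 1, a_1 = 1, a_2 = 7.
Iterating: 1, 1, 7, 13, 55, 133, 463, 1261, 4039, so a_8 = 4039.

4039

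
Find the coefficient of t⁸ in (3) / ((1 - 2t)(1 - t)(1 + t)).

Partial fractions give a closed form: a_n = (4)·2^n + (-3/2)·1^n + (1/2)·(-1)^n.
At n = 8: a_8 = 1023.

1023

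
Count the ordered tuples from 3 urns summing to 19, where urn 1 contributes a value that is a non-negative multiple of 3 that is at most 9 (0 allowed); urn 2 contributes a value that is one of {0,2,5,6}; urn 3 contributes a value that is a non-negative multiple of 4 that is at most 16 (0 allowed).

The generating function for the choices is (1 + q³ + q⁶ + q⁹)·(1 + q² + q⁵ + q⁶)·(1 + q⁴ + q⁸ + q¹² + q¹⁶); the count is [q¹⁹].
(1 + q³ + q⁶ + q⁹) has coefficients 1,0,0,1,0,0,1,0,0,1 for degrees 0…9.
(1 + q² + q⁵ + q⁶) has coefficients 1,0,1,0,0,1,1,0,0,0,0,0,0,0,0,0,0,0,0,0 for degrees 0…19.
Finally multiplying by (1 + q⁴ + q⁸ + q¹² + q¹⁶), the product of all factors after the first has coefficients 1,0,1,0,1,1,2,0,1,1,2,0,1,1,2,0,1,1,2,0 for degrees 0…19.
[q¹⁹] = 1·0 + 1·1 + 1·1 + 1·2 = 4.

4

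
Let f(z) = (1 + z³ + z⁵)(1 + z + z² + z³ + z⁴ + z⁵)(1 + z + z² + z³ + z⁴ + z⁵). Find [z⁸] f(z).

13

(1 + z³ + z⁵) has coefficients 1,0,0,1,0,1 for degrees 0…5.
(1 + z + z² + z³ + z⁴ + z⁵) has coefficients 1,1,1,1,1,1,0,0,0 for degrees 0…8.
Finally multiplying by (1 + z + z² + z³ + z⁴ + z⁵), the product of all factors after the first has coefficients 1,2,3,4,5,6,5,4,3 for degrees 0…8.
[z⁸] = 1·3 + 1·6 + 1·4 = 13.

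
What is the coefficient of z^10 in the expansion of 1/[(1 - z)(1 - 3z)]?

88573

Partial fractions give a closed form: a_n = (-1/2)·1^n + (3/2)·3^n.
At n = 10: a_10 = 88573.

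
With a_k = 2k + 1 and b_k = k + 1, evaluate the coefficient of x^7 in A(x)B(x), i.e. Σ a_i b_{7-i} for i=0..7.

The convolution is the t^7 coefficient of A(t)B(t).
Σ = 1·8 + 3·7 + 5·6 + 7·5 + 9·4 + 11·3 + 13·2 + 15·1 = 204.

204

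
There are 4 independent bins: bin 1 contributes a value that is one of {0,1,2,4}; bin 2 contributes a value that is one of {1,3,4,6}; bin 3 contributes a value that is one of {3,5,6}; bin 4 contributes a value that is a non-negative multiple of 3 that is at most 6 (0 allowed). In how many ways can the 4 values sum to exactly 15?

The generating function for the choices is (1 + y + y^2 + y^4)·(y + y^3 + y^4 + y^6)·(y^3 + y^5 + y^6)·(1 + y^3 + y^6); the count is [y^15].
(1 + y + y^2 + y^4) has coefficients 1,1,1,0,1 for degrees 0…4.
(y + y^3 + y^4 + y^6) has coefficients 0,1,0,1,1,0,1,0,0,0,0,0,0,0,0,0 for degrees 0…15.
Multiplying by (y^3 + y^5 + y^6) gives running coefficients 0,0,0,0,1,0,2,2,1,3,1,1,1,0,0,0 for degrees 0…15.
Finally multiplying by (1 + y^3 + y^6), the product of all factors after the first has coefficients 0,0,0,0,1,0,2,3,1,5,4,2,6,3,2,4 for degrees 0…15.
[y^15] = 1·4 + 1·2 + 1·3 + 1·2 = 11.

11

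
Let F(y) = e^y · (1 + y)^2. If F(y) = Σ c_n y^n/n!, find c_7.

The EGF product rule gives c_7 = Σ_{k_1+k_2=7} C(7; k_1,k_2) · ∏ g_i(k_i), where e^y gives (1)^k; (1+y)^2 gives the falling factorial (2)_k.
g_1(k) for k = 0…7: 1, 1, 1, 1, 1, 1, 1, 1.
g_2(k) for k = 0…7: 1, 2, 2, 0, 0, 0, 0, 0.
c_7 = Σ_k C(7,k)·g_1(k)·g_2(7−k) = 21·1·2 + 7·1·2 + 1·1·1 = 42 + 14 + 1 = 57.

57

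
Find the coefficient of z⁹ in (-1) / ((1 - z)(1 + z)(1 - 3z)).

Partial fractions give a closed form: a_n = (1/4)·1^n + (-1/8)·(-1)^n + (-9/8)·3^n.
At n = 9: a_9 = -22143.

-22143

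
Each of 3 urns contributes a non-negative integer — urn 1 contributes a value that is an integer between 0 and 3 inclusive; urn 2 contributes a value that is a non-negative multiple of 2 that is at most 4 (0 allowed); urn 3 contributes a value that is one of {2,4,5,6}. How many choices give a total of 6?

The generating function for the choices is (1 + z + z² + z³)·(1 + z² + z⁴)·(z² + z⁴ + z⁵ + z⁶); the count is [z⁶].
(1 + z + z² + z³) has coefficients 1,1,1,1 for degrees 0…3.
(1 + z² + z⁴) has coefficients 1,0,1,0,1,0,0 for degrees 0…6.
Finally multiplying by (z² + z⁴ + z⁵ + z⁶), the product of all factors after the first has coefficients 0,0,1,0,2,1,3 for degrees 0…6.
[z⁶] = 1·3 + 1·1 + 1·2 + 1·0 = 6.

6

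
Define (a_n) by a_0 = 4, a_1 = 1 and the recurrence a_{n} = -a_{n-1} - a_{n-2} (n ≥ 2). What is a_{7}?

1

The ordinary generating function has denominator 1 + q + q^2.
Iterating the recurrence: a_0,…,a_{7} = 4, 1, -5, 4, 1, -5, 4, 1.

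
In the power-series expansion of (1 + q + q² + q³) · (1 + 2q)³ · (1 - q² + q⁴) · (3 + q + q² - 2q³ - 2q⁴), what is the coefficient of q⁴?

46

(1 + q + q² + q³) has coefficients 1,1,1,1 for degrees 0…3.
(1 + 2q)³ has coefficients 1,6,12,8,0 for degrees 0…4.
Multiplying by (1 - q² + q⁴) gives running coefficients 1,6,11,2,-11 for degrees 0…4.
Finally multiplying by (3 + q + q² - 2q³ - 2q⁴), the product of all factors after the first has coefficients 3,19,40,21,-34 for degrees 0…4.
[q⁴] = 1·(-34) + 1·21 + 1·40 + 1·19 = 46.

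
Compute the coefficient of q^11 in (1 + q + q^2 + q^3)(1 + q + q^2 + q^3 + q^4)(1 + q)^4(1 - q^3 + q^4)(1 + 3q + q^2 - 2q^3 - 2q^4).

(1 + q + q^2 + q^3) has coefficients 1,1,1,1 for degrees 0…3.
(1 + q + q^2 + q^3 + q^4) has coefficients 1,1,1,1,1,0,0,0,0,0,0,0 for degrees 0…11.
Multiplying by (1 + q)^4 gives running coefficients 1,5,11,15,16,15,11,5,1,0,0,0 for degrees 0…11.
Multiplying by (1 - q^3 + q^4) gives running coefficients 1,5,11,14,12,9,7,4,2,4,6,4 for degrees 0…11.
Finally multiplying by (1 + 3q + q^2 - 2q^3 - 2q^4), the product of all factors after the first has coefficients 1,8,27,50,53,27,-4,-18,-21,-18,-2,14 for degrees 0…11.
[q^11] = 1·14 + 1·(-2) + 1·(-18) + 1·(-21) = -27.

-27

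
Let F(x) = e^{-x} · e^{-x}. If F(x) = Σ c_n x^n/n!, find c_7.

-128

The EGF product rule gives c_7 = Σ_{k_1+k_2=7} C(7; k_1,k_2) · ∏ g_i(k_i), where e^{-x} gives (-1)^k; e^{-x} gives (-1)^k.
g_1(k) for k = 0…7: 1, -1, 1, -1, 1, -1, 1, -1.
g_2(k) for k = 0…7: 1, -1, 1, -1, 1, -1, 1, -1.
c_7 = Σ_k C(7,k)·g_1(k)·g_2(7−k) = 1·1·(-1) + 7·(-1)·1 + 21·1·(-1) + 35·(-1)·1 + 35·1·(-1) + 21·(-1)·1 + 7·1·(-1) + 1·(-1)·1 = −1 − 7 − 21 − 35 − 35 − 21 − 7 − 1 = -128.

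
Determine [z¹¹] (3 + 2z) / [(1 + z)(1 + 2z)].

The denominator gives the recurrence a_n = −3a_(n−1) − 2a_(n−2) for n ≥ 2; the numerator fixes a_0 = 3, a_1 = -7.
Iterating: 3, -7, 15, -31, 63, -127, 255, -511, 1023, -2047, 4095, -8191, so a_11 = -8191.

-8191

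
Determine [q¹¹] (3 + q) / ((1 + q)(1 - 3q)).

442867

Partial fractions give a closed form: a_n = (1/2)·(-1)^n + (5/2)·3^n.
At n = 11: a_11 = 442867.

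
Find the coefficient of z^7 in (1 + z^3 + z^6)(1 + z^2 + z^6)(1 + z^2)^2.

3

(1 + z^3 + z^6) has coefficients 1,0,0,1,0,0,1 for degrees 0…6.
(1 + z^2 + z^6) has coefficients 1,0,1,0,0,0,1,0 for degrees 0…7.
Finally multiplying by (1 + z^2)^2, the product of all factors after the first has coefficients 1,0,3,0,3,0,2,0 for degrees 0…7.
[z^7] = 1·0 + 1·3 + 1·0 = 3.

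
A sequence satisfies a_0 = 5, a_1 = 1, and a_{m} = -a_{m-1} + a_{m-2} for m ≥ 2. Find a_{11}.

-186

The ordinary generating function has denominator 1 + q - q^2.
Iterating the recurrence: a_0,…,a_{11} = 5, 1, 4, -3, 7, -10, 17, -27, 44, -71, 115, -186.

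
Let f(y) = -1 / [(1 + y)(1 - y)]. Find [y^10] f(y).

-1

Partial fractions give a closed form: a_n = (-1/2)·(-1)^n + (-1/2)·1^n.
At n = 10: a_10 = -1.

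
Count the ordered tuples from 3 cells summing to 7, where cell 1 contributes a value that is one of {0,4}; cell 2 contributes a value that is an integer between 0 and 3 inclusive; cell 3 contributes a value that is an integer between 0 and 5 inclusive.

6

The generating function for the choices is (1 + y⁴)·(1 + y + y² + y³)·(1 + y + y² + y³ + y⁴ + y⁵); the count is [y⁷].
(1 + y⁴) has coefficients 1,0,0,0,1 for degrees 0…4.
(1 + y + y² + y³) has coefficients 1,1,1,1,0,0,0,0 for degrees 0…7.
Finally multiplying by (1 + y + y² + y³ + y⁴ + y⁵), the product of all factors after the first has coefficients 1,2,3,4,4,4,3,2 for degrees 0…7.
[y⁷] = 1·2 + 1·4 = 6.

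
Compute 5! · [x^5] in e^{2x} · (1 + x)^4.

The EGF product rule gives c_5 = Σ_{k_1+k_2=5} C(5; k_1,k_2) · ∏ g_i(k_i), where e^{2x} gives (2)^k; (1+x)^4 gives the falling factorial (4)_k.
g_1(k) for k = 0…5: 1, 2, 4, 8, 16, 32.
g_2(k) for k = 0…5: 1, 4, 12, 24, 24, 0.
c_5 = Σ_k C(5,k)·g_1(k)·g_2(5−k) = 5·2·24 + 10·4·24 + 10·8·12 + 5·16·4 + 1·32·1 = 240 + 960 + 960 + 320 + 32 = 2512.

2512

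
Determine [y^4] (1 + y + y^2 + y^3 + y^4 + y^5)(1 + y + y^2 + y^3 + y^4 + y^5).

(1 + y + y^2 + y^3 + y^4 + y^5) has coefficients 1,1,1,1,1 for degrees 0…4.
(1 + y + y^2 + y^3 + y^4 + y^5) has coefficients 1,1,1,1,1 for degrees 0…4.
[y^4] = 1·1 + 1·1 + 1·1 + 1·1 + 1·1 = 5.

5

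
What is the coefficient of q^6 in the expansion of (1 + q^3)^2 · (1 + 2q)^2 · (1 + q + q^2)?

(1 + q^3)^2 has coefficients 1,0,0,2,0,0,1 for degrees 0…6.
(1 + 2q)^2 has coefficients 1,4,4,0,0,0,0 for degrees 0…6.
Finally multiplying by (1 + q + q^2), the product of all factors after the first has coefficients 1,5,9,8,4,0,0 for degrees 0…6.
[q^6] = 1·0 + 2·8 + 1·1 = 17.

17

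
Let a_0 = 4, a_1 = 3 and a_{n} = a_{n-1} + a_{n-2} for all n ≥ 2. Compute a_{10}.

The ordinary generating function has denominator 1 - q - q^2.
Iterating the recurrence: a_0,…,a_{10} = 4, 3, 7, 10, 17, 27, 44, 71, 115, 186, 301.

301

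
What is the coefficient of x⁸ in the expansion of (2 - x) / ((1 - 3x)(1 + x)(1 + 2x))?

The denominator gives the recurrence a_n = 7a_(n−2) + 6a_(n−3) for n ≥ 3; the numerator fixes a_0 = 2, a_1 = -1, a_2 = 14.
Iterating: 2, -1, 14, 5, 92, 119, 674, 1385, 5432, so a_8 = 5432.

5432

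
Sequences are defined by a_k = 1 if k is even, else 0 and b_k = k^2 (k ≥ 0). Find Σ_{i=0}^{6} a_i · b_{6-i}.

Write out a_i and b_{6-i} for i = 0,…,6 and sum the products.
Σ = 1·36 + 0·25 + 1·16 + 0·9 + 1·4 + 0·1 + 1·0 = 56.

56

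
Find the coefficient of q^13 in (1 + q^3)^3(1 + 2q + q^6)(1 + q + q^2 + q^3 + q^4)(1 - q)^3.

2

(1 + q^3)^3 has coefficients 1,0,0,3,0,0,3,0,0,1 for degrees 0…9.
(1 + 2q + q^6) has coefficients 1,2,0,0,0,0,1,0,0,0,0,0,0,0 for degrees 0…13.
Multiplying by (1 + q + q^2 + q^3 + q^4) gives running coefficients 1,3,3,3,3,2,1,1,1,1,1,0,0,0 for degrees 0…13.
Finally multiplying by (1 - q)^3, the product of all factors after the first has coefficients 1,0,-3,2,0,-1,1,1,-1,0,0,-1,2,-1 for degrees 0…13.
[q^13] = 1·(-1) + 3·0 + 3·1 + 1·0 = 2.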